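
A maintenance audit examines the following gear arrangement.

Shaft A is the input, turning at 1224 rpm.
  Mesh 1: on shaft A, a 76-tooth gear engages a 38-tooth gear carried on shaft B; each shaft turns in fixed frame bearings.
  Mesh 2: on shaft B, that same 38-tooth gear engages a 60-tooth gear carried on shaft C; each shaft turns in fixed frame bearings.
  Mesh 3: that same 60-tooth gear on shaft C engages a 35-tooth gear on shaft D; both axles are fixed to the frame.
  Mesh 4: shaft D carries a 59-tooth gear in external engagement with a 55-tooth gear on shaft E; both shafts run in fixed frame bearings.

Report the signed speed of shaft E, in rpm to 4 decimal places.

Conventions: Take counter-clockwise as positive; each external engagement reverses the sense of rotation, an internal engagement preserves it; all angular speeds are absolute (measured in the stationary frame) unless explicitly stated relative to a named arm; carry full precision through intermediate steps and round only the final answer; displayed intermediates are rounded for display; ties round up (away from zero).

topology: fixed-axis compound train — 4 meshes, A→E
mesh 1 [76T→38T]: ω = 1224.0000×76/38 = 2448.0000 rpm, sense flips to −
mesh 2 [38T→60T]: ω = 2448.0000×38/60 = 1550.4000 rpm, sense flips to +
mesh 3 [60T→35T]: ω = 1550.4000×60/35 = 2657.8286 rpm, sense flips to −
mesh 4 [59T→55T]: ω = 2657.8286×59/55 = 2851.1252 rpm, sense flips to +
signed output speed = +2851.1252 rpm

+2851.1252 rpm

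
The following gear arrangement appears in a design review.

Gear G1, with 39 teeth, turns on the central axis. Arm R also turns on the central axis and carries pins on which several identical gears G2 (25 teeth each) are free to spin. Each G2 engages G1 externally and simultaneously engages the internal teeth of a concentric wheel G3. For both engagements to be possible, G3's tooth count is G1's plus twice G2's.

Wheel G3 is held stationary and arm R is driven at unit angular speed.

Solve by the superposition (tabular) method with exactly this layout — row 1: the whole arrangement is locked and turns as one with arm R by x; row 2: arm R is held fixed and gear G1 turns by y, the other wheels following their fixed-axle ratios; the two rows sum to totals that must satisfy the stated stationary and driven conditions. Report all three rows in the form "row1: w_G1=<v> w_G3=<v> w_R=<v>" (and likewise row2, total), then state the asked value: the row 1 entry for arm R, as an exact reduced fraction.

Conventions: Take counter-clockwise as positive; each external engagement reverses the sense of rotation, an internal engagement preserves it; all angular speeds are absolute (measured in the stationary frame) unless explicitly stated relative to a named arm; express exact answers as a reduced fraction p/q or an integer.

class = planetary set [G3 = 39+2·25 = 89; Willis about the carrier]
row 1 — lock + rotate with arm: ω_sun = ω_ring = ω_arm = x
row 2 (arm held, sun turns y): ω_ring = −(39/89)·y, ω_arm = 0
boundary: total ω_ring = x − (39/89)·y = 0 and total ω_arm = x = 1  ⇒  y = 89/39, x = 1
row 2 ring = −(39/89)·89/39 = -1
totals (row 1 + row 2): sun 1 + 89/39 = 128/39, ring 1 + (-1) = 0, arm 1 + 0 = 1
asked cell (row1, arm) = 1

row1: w_G1=1 w_G3=1 w_R=1
row2: w_G1=89/39 w_G3=-1 w_R=0
total: w_G1=128/39 w_G3=0 w_R=1
asked value: 1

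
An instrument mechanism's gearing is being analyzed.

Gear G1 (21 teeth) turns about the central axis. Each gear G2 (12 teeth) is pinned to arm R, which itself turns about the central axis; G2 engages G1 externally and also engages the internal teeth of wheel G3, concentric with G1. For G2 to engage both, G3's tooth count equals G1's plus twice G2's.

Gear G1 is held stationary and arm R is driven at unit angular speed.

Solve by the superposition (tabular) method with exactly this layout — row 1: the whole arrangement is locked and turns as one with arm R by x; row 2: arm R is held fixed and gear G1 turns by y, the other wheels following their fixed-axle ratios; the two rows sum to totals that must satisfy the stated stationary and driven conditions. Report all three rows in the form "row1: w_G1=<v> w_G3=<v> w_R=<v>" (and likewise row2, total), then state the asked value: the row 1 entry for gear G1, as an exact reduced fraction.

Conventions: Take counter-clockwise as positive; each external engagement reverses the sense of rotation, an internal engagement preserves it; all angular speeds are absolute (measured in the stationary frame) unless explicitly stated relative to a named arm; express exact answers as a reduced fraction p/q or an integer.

row1: w_G1=1 w_G3=1 w_R=1
row2: w_G1=-1 w_G3=7/15 w_R=0
total: w_G1=0 w_G3=22/15 w_R=1
asked value: 1

class = planetary set [G3 = 21+2·12 = 45; Willis about the carrier]
superposition row 1 [locked train]: every member turns x
row 2 (arm held, sun turns y): ω_ring = −(21/45)·y, ω_arm = 0
boundary: total ω_sun = x + y = 0 and total ω_arm = x = 1  ⇒  y = -1, x = 1
row 2 ring = −(21/45)·(-1) = 7/15
totals (row 1 + row 2): sun 1 + (-1) = 0, ring 1 + 7/15 = 22/15, arm 1 + 0 = 1
asked cell (row1, sun) = 1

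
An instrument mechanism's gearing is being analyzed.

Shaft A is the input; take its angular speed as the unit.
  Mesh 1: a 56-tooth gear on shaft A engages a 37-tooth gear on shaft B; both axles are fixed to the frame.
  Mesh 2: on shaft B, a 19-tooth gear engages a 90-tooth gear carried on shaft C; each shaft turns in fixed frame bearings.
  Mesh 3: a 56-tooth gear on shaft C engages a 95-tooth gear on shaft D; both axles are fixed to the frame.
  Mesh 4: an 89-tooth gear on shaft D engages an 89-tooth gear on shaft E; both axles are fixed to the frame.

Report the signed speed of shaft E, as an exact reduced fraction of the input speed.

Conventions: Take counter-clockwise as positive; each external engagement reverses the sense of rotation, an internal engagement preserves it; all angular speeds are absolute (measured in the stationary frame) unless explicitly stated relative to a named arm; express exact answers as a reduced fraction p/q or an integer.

4-mesh fixed-axis compound train (all bearings frame-fixed)
mesh 1 [56T→37T]: |ω|/ω_in = 1×56/37 = 56/37, sense flips to −
mesh 2 [19T→90T]: |ω|/ω_in = (56/37)×19/90 = 532/1665, sense flips to +
mesh 3 [56T→95T]: |ω|/ω_in = (532/1665)×56/95 = 1568/8325, sense flips to −
mesh 4 [89T→89T]: |ω|/ω_in = (1568/8325)×89/89 = 1568/8325, sense flips to +
signed output speed (× input speed) = 1568/8325

1568/8325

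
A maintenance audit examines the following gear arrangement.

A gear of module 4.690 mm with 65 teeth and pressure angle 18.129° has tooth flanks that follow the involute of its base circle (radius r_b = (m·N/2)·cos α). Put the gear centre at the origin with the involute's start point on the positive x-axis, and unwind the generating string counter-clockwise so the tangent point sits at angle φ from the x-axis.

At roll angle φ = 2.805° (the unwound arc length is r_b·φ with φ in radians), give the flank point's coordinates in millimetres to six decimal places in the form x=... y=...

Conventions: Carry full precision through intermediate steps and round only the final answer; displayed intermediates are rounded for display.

recognized (one wheel, involute flank): single-mesh tooth geometry, m = 4.690, N = 65
pitch radius r_p = m·N/2 = 4.690·65/2 = 152.425000
base radius r_b = r_p·cos α = 152.425000·cos 18.129° = 144.858373
roll angle φ = 2.805° = 0.04895649 rad
x = r_b·(cos φ + φ·sin φ) = 145.031863
y = r_b·(sin φ − φ·cos φ) = 0.005664

x=145.031863 y=0.005664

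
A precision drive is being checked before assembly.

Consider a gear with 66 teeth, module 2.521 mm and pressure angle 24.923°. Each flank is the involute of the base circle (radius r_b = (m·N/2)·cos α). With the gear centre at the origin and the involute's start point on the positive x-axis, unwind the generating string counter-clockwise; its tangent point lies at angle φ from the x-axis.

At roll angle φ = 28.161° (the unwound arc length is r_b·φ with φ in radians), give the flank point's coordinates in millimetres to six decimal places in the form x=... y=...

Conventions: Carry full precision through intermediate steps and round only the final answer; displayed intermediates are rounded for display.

x=84.015496 y=2.914482

single-mesh involute tooth geometry (66T wheel at module 2.521)
pitch radius r_p = m·N/2 = 2.521·66/2 = 83.193000
base radius r_b = r_p·cos α = 83.193000·cos 24.923° = 75.445646
roll angle φ = 28.161° = 0.49150217 rad
x = r_b·(cos φ + φ·sin φ) = 84.015496
y = r_b·(sin φ − φ·cos φ) = 2.914482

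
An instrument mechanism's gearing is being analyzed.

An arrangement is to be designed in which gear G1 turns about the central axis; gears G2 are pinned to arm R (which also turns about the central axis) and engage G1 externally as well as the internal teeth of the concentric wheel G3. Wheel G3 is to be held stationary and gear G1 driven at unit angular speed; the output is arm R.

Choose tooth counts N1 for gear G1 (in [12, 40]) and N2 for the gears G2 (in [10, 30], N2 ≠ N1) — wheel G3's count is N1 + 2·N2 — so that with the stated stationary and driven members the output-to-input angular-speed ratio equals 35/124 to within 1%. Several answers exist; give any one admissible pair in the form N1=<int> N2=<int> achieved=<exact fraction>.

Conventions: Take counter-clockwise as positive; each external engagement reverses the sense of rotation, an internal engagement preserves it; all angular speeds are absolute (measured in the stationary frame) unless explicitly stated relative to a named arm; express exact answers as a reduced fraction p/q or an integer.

class = planetary set [ratio 35/124 wanted; Willis about the carrier]
Willis with ω_ring = 0: ω_arm/ω_sun = N1/(N1+N3); set equal to 35/124  ⇒  N3/N1 = 1/(35/124) − 1 = 89/35
N3 = N1 + 2·N2  ⇒  N2/N1 = (N3/N1 − 1)/2 = (89/35 − 1)/2 = 27/35
smallest multiple with N1 ≥ 12 and N2 ≥ 10: k = 1  ⇒  N1 = 1·35 = 35, N2 = 1·27 = 27 (N1 ≤ 40, N2 ≤ 30, N2 ≠ N1 ✓), N3 = 35 + 2·27 = 89
check: N1/(N1+N3) with N1 = 35, N3 = 89 gives 35/124; |achieved − target| = 0 ≤ 7/2480 ✓

N1=35 N2=27 achieved=35/124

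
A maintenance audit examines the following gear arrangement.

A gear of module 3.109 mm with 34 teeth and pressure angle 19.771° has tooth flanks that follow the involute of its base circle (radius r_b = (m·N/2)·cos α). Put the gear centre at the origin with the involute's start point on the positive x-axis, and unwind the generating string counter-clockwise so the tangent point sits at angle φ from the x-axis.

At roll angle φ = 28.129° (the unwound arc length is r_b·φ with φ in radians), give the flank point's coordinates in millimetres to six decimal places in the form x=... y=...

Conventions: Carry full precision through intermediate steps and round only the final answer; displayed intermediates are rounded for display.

x=55.375056 y=1.914931

single-mesh involute tooth geometry (34T wheel at module 3.109)
pitch radius r_p = m·N/2 = 3.109·34/2 = 52.853000
base radius r_b = r_p·cos α = 52.853000·cos 19.771° = 49.737427
roll angle φ = 28.129° = 0.49094367 rad
x = r_b·(cos φ + φ·sin φ) = 55.375056
y = r_b·(sin φ − φ·cos φ) = 1.914931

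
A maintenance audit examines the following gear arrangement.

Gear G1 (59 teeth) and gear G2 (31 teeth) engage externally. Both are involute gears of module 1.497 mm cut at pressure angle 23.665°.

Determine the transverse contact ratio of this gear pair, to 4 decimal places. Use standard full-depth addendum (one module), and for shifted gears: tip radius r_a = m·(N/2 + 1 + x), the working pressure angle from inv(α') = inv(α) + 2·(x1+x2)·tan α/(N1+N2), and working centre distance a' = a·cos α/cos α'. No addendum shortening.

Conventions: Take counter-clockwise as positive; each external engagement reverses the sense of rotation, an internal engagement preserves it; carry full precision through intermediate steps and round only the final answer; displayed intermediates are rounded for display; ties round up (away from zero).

topology: single-mesh involute geometry — m = 1.497, 59T/31T pair
base radii: r_b1 = 40.447869, r_b2 = 21.252270
tip radii: r_a1 = 45.658500, r_a2 = 24.700500
no profile shift: α' = α, a' = a
action lengths: √(r_a1²−r_b1²) = 21.181796, √(r_a2²−r_b2²) = 12.587919
base pitch p_b = π·m·cos α = 4.307482
CR = (21.181796 + 12.587919 − 67.365000·sin 23.66500°)/4.307482 = 1.562441
contact ratio ≈ 1.5624

1.5624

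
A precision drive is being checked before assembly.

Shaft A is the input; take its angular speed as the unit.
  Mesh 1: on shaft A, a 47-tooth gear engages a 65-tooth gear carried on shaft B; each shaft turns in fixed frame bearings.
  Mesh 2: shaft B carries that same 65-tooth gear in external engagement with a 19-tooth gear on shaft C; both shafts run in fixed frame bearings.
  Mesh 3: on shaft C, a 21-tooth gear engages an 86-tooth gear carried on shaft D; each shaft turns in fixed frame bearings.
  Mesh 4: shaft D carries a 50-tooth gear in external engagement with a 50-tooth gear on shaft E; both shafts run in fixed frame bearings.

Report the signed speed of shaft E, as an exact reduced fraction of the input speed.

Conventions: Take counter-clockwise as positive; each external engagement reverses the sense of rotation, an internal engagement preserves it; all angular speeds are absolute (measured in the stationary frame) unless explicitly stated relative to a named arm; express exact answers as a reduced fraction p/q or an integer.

987/1634

4-mesh fixed-axis compound train (all bearings frame-fixed)
mesh 1 [47T→65T]: |ω|/ω_in = 1×47/65 = 47/65, sense flips to −
mesh 2 [65T→19T]: |ω|/ω_in = (47/65)×65/19 = 47/19, sense flips to +
mesh 3 [21T→86T]: |ω|/ω_in = (47/19)×21/86 = 987/1634, sense flips to −
mesh 4 [50T→50T]: |ω|/ω_in = (987/1634)×50/50 = 987/1634, sense flips to +
signed output speed (× input speed) = 987/1634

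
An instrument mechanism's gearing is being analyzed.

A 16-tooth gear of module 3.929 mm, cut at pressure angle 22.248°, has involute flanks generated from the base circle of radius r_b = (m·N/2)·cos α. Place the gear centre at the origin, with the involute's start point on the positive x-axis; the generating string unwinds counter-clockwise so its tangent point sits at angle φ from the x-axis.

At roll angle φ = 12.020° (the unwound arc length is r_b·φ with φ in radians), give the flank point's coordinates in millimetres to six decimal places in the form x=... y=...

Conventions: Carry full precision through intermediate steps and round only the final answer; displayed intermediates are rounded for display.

x=29.725166 y=0.089143

recognized (one wheel, involute flank): single-mesh tooth geometry, m = 3.929, N = 16
pitch radius r_p = m·N/2 = 3.929·16/2 = 31.432000
base radius r_b = r_p·cos α = 31.432000·cos 22.248° = 29.092005
roll angle φ = 12.020° = 0.20978858 rad
x = r_b·(cos φ + φ·sin φ) = 29.725166
y = r_b·(sin φ − φ·cos φ) = 0.089143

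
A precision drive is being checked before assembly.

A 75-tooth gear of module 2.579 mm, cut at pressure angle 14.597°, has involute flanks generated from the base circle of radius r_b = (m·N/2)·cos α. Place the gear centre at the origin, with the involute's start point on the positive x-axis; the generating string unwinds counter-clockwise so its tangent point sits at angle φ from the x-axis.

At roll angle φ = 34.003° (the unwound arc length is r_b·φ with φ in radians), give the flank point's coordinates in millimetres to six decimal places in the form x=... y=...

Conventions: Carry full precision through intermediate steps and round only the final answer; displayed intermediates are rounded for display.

recognized (one wheel, involute flank): single-mesh tooth geometry, m = 2.579, N = 75
pitch radius r_p = m·N/2 = 2.579·75/2 = 96.712500
base radius r_b = r_p·cos α = 96.712500·cos 14.597° = 93.590849
roll angle φ = 34.003° = 0.59346431 rad
x = r_b·(cos φ + φ·sin φ) = 108.649157
y = r_b·(sin φ − φ·cos φ) = 6.293936

x=108.649157 y=6.293936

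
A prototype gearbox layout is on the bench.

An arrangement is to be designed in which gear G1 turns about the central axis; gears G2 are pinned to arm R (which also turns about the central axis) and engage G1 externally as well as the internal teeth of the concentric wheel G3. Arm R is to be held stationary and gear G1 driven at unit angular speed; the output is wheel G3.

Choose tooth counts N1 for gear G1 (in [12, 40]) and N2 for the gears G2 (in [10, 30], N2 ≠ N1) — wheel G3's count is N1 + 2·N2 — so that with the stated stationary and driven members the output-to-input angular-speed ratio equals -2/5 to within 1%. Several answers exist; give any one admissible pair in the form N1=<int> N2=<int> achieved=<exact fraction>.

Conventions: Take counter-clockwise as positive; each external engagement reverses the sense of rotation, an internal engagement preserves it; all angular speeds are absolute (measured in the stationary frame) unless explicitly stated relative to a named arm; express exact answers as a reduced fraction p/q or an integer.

topology: planetary set — design target -2/5, arm = carrier (Willis)
Willis with ω_arm = 0: ω_ring/ω_sun = −N1/N3; set equal to -2/5  ⇒  N3/N1 = −1/(-2/5) = 5/2
N3 = N1 + 2·N2  ⇒  N2/N1 = (N3/N1 − 1)/2 = (5/2 − 1)/2 = 3/4
smallest multiple with N1 ≥ 12 and N2 ≥ 10: k = 4  ⇒  N1 = 4·4 = 16, N2 = 4·3 = 12 (N1 ≤ 40, N2 ≤ 30, N2 ≠ N1 ✓), N3 = 16 + 2·12 = 40
check: −N1/N3 with N1 = 16, N3 = 40 gives -2/5; |achieved − target| = 0 ≤ 1/250 ✓

N1=16 N2=12 achieved=-2/5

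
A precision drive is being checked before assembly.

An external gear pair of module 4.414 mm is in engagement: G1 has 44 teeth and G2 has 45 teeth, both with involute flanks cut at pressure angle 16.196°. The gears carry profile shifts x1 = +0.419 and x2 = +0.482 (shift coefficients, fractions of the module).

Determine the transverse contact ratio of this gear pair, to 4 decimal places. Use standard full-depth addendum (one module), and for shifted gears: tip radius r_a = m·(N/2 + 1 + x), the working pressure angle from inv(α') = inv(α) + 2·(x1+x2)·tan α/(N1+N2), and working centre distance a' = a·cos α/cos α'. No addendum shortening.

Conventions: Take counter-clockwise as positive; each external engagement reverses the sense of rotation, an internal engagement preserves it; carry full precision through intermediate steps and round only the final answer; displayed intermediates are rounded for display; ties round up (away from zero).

recognized (one external pair, fixed centres): single-mesh tooth geometry, m = 4.414, N1 = 44, N2 = 45
base radii: r_b1 = 93.254090, r_b2 = 95.373502
tip radii: r_a1 = 103.371466, r_a2 = 105.856548
inv(α') = inv(16.196°) + 2·(+0.419+0.482)·tan α/(44+45) = 0.01365845  ⇒  α' = 19.44458°
a' = a·cos α / cos α' = 196.4230·cos 16.196°/cos 19.44458° = 200.036912
action lengths: √(r_a1²−r_b1²) = 44.601957, √(r_a2²−r_b2²) = 45.929337
base pitch p_b = π·m·cos α = 13.316653
CR = (44.601957 + 45.929337 − 200.036912·sin 19.44458°)/13.316653 = 1.797751
contact ratio ≈ 1.7978

1.7978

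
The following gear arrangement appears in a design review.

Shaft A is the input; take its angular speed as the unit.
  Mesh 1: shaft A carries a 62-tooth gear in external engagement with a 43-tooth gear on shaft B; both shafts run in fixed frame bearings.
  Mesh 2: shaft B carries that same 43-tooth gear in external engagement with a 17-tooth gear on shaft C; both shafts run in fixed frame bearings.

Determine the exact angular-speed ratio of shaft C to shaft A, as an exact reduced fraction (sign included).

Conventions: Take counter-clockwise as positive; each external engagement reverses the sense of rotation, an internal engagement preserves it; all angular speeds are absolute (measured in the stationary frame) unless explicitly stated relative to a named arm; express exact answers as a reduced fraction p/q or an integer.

class = fixed-axis compound train [2 meshes; 2 ratios multiply, 2 sense flips]
mesh 1 [62T→43T]: running ratio 62/43, sense −
mesh 2 [43T→17T]: running ratio 62/17, sense +
ω_out/ω_in = 62/17

62/17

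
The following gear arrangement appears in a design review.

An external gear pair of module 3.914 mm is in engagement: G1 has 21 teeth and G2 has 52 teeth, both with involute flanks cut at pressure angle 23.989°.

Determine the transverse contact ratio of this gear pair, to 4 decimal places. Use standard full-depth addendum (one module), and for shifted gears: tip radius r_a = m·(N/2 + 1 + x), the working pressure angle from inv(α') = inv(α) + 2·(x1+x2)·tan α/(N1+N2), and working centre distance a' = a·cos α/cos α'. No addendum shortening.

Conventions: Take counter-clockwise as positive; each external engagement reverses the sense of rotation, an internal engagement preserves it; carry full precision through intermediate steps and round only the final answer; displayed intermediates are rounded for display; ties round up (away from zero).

1.5113

recognized (one external pair, fixed centres): single-mesh tooth geometry, m = 3.914, N1 = 21, N2 = 52
base radii: r_b1 = 37.547186, r_b2 = 92.973985
tip radii: r_a1 = 45.011000, r_a2 = 105.678000
no profile shift: α' = α, a' = a
action lengths: √(r_a1²−r_b1²) = 24.823355, √(r_a2²−r_b2²) = 50.236220
base pitch p_b = π·m·cos α = 11.234092
CR = (24.823355 + 50.236220 − 142.861000·sin 23.98900°)/11.234092 = 1.511277
contact ratio ≈ 1.5113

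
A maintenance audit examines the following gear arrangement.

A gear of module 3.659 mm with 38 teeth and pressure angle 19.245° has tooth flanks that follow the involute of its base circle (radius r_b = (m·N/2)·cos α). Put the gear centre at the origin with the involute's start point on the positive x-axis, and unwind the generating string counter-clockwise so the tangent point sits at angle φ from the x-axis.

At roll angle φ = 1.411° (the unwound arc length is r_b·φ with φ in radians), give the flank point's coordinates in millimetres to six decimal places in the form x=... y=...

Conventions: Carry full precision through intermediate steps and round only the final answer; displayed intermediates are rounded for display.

x=65.655913 y=0.000327

recognized (one wheel, involute flank): single-mesh tooth geometry, m = 3.659, N = 38
pitch radius r_p = m·N/2 = 3.659·38/2 = 69.521000
base radius r_b = r_p·cos α = 69.521000·cos 19.245° = 65.636013
roll angle φ = 1.411° = 0.02462660 rad
x = r_b·(cos φ + φ·sin φ) = 65.655913
y = r_b·(sin φ − φ·cos φ) = 0.000327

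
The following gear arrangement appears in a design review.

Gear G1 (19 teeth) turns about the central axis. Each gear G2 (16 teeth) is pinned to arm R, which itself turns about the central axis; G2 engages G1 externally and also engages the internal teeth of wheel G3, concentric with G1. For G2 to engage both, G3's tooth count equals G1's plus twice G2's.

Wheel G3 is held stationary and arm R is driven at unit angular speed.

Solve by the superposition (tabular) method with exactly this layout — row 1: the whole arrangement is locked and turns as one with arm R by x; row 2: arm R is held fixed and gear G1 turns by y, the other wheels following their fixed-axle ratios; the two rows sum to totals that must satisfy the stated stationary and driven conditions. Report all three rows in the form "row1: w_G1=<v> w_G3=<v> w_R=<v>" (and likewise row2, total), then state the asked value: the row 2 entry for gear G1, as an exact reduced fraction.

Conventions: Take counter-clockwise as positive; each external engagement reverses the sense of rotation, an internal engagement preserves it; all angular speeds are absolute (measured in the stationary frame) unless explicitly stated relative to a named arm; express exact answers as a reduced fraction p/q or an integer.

row1: w_G1=1 w_G3=1 w_R=1
row2: w_G1=51/19 w_G3=-1 w_R=0
total: w_G1=70/19 w_G3=0 w_R=1
asked value: 51/19

class = planetary set [G3 = 19+2·16 = 51; Willis about the carrier]
row 1 (train locked, turned with arm): all members turn x
row 2: sun turns y, ring = −(19/51)·y, arm 0
boundary: total ω_ring = x − (19/51)·y = 0 and total ω_arm = x = 1  ⇒  y = 51/19, x = 1
row 2 ring = −(19/51)·51/19 = -1
totals (row 1 + row 2): sun 1 + 51/19 = 70/19, ring 1 + (-1) = 0, arm 1 + 0 = 1
asked cell (row2, sun) = 51/19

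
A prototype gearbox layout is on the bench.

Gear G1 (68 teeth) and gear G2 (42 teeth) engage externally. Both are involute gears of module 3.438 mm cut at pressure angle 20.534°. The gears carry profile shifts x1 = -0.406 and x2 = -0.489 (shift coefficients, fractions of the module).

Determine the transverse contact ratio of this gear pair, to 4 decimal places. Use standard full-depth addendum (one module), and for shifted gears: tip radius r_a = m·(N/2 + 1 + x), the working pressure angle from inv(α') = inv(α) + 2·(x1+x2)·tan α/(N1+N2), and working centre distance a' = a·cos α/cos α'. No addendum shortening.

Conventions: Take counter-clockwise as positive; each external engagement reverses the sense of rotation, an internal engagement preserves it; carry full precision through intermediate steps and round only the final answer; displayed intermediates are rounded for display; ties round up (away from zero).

class = single-mesh tooth geometry [involute pair 68T × 42T, m = 3.438]
base radii: r_b1 = 109.465174, r_b2 = 67.610843
tip radii: r_a1 = 118.934172, r_a2 = 73.954818
inv(α') = inv(20.534°) + 2·(-0.406-0.489)·tan α/(68+42) = 0.01008015  ⇒  α' = 17.62241°
a' = a·cos α / cos α' = 189.0900·cos 20.534°/cos 17.62241° = 185.794943
action lengths: √(r_a1²−r_b1²) = 46.504977, √(r_a2²−r_b2²) = 29.968134
base pitch p_b = π·m·cos α = 10.114558
CR = (46.504977 + 29.968134 − 185.794943·sin 17.62241°)/10.114558 = 1.999597
contact ratio ≈ 1.9996

1.9996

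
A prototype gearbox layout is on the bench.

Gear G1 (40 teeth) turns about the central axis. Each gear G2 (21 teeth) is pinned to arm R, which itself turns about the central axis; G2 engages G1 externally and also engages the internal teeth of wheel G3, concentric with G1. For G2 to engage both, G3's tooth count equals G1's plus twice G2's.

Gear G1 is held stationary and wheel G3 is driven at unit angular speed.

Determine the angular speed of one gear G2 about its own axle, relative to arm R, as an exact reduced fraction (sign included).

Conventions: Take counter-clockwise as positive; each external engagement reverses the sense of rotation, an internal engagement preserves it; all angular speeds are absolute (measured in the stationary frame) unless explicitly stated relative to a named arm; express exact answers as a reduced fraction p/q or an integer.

planetary set (40T centre, 21T on arm, 82T internal) — Willis relation
ring teeth: 40 + 2·21 = 82
40(ω_sun−ω_arm) = −82(ω_ring−ω_arm),  ω_sun = 0, ω_ring = 1
40(0−ω_arm) = −82(1−ω_arm)  ⇒  122·ω_arm = 82  ⇒  ω_arm = 41/61
sun–planet mesh: 40·(0−41/61) = −21·(ω_p−ω_arm)  ⇒  ω_p−ω_arm = 1640/1281
exact speed ratio = 1640/1281

1640/1281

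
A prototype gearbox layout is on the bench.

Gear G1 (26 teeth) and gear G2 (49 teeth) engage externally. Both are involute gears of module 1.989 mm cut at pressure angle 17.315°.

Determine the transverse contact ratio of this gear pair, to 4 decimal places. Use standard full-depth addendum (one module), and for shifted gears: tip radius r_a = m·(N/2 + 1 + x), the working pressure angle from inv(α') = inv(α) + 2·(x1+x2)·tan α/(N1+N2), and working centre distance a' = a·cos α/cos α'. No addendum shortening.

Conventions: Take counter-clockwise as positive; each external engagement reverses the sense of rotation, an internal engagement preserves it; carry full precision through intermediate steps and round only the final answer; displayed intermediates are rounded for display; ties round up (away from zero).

1.8254

recognized (one external pair, fixed centres): single-mesh tooth geometry, m = 1.989, N1 = 26, N2 = 49
base radii: r_b1 = 24.685236, r_b2 = 46.522176
tip radii: r_a1 = 27.846000, r_a2 = 50.719500
no profile shift: α' = α, a' = a
action lengths: √(r_a1²−r_b1²) = 12.885606, √(r_a2²−r_b2²) = 20.202842
base pitch p_b = π·m·cos α = 5.965458
CR = (12.885606 + 20.202842 − 74.587500·sin 17.31500°)/5.965458 = 1.825402
contact ratio ≈ 1.8254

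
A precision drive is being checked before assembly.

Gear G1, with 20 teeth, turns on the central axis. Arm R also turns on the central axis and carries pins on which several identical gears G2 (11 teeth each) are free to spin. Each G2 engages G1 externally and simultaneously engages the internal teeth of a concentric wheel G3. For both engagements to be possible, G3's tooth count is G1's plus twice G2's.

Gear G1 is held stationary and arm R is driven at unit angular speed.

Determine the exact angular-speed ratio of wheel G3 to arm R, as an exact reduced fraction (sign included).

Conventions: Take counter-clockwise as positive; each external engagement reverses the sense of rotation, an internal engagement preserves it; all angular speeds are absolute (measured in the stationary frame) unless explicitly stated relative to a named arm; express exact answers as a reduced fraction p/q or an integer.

31/21

recognized (axles ride arm R): planetary set, 20/11/42 teeth
ring teeth: 20 + 2·11 = 42
20(ω_sun−ω_arm) = −42(ω_ring−ω_arm),  ω_sun = 0, ω_arm = 1
ω_ring = 1 − (20/42)(0−1) = 31/21
ω_out/ω_in = 31/21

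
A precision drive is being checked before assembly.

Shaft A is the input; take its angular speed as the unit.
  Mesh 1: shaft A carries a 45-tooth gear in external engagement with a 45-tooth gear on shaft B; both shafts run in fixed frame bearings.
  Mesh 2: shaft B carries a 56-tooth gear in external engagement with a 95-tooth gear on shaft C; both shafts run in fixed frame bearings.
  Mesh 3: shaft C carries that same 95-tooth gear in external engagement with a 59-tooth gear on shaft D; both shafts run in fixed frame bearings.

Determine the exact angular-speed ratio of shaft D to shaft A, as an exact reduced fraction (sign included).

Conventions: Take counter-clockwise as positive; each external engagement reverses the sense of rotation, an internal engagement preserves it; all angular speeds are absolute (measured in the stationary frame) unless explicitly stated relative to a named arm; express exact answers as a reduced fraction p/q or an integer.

-56/59

class = fixed-axis compound train [3 meshes; 3 ratios multiply, 3 sense flips]
mesh 1 [45T→45T]: running ratio 1, sense −
mesh 2 [56T→95T]: running ratio 56/95, sense +
mesh 3 [95T→59T]: running ratio 56/59, sense −
ω_out/ω_in = -56/59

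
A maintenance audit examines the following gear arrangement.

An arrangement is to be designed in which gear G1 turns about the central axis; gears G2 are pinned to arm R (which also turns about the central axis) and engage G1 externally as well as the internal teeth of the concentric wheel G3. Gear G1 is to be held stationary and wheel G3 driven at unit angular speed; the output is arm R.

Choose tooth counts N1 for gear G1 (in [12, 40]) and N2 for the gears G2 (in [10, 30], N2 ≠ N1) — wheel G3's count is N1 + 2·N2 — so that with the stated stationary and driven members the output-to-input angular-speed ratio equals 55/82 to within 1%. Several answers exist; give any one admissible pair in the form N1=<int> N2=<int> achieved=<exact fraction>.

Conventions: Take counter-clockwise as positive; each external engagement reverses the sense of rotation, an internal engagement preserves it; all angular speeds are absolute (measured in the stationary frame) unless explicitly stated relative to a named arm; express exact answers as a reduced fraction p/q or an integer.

design class (target 55/82): planetary set
Willis with ω_sun = 0: ω_arm/ω_ring = N3/(N1+N3); set equal to 55/82  ⇒  N3/N1 = (55/82)/(1 − 55/82) = 55/27
N3 = N1 + 2·N2  ⇒  N2/N1 = (N3/N1 − 1)/2 = (55/27 − 1)/2 = 14/27
smallest multiple with N1 ≥ 12 and N2 ≥ 10: k = 1  ⇒  N1 = 1·27 = 27, N2 = 1·14 = 14 (N1 ≤ 40, N2 ≤ 30, N2 ≠ N1 ✓), N3 = 27 + 2·14 = 55
check: N3/(N1+N3) with N1 = 27, N3 = 55 gives 55/82; |achieved − target| = 0 ≤ 11/1640 ✓

N1=27 N2=14 achieved=55/82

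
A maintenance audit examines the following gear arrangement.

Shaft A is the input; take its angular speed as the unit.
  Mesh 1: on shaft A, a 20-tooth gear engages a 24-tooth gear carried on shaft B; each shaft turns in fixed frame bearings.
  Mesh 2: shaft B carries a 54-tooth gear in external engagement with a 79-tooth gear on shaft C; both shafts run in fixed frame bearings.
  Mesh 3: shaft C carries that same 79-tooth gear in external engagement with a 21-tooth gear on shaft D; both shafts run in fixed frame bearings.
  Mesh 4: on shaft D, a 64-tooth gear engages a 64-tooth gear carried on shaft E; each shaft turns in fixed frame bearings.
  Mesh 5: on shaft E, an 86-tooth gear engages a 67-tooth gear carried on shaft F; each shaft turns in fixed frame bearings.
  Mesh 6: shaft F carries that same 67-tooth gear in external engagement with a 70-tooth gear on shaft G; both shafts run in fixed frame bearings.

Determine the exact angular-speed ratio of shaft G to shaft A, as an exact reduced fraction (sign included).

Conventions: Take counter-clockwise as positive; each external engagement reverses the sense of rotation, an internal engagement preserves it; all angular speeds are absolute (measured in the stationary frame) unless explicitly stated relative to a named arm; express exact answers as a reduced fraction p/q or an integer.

class = fixed-axis compound train [6 meshes; 6 ratios multiply, 6 sense flips]
mesh 1 [20T→24T]: running ratio 5/6, sense −
mesh 2 [54T→79T]: running ratio 45/79, sense +
mesh 3 [79T→21T]: running ratio 15/7, sense −
mesh 4 [64T→64T]: running ratio 15/7, sense +
mesh 5 [86T→67T]: running ratio 1290/469, sense −
mesh 6 [67T→70T]: running ratio 129/49, sense +
ω_out/ω_in = 129/49

129/49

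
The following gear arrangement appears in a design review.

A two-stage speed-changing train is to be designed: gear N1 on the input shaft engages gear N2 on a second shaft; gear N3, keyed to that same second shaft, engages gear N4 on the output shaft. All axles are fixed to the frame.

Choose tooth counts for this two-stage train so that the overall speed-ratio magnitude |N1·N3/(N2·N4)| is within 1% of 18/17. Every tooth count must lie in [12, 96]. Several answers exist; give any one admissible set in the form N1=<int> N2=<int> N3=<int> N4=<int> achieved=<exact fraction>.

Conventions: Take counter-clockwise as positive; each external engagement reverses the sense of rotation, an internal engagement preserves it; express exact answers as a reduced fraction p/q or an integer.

N1=12 N2=17 N3=18 N4=12 achieved=18/17

2-stage fixed-axis compound train for ratio 18/17
target = 18/17 in lowest terms: an exact hit needs N1·N3 = k·18 and N2·N4 = k·17 for one integer k, every count in [12, 96]; additionally prefer no 1:1 stage (N1 ≠ N2, N3 ≠ N4)
k = 1…11: no 1:1-free in-range split of k·18 and k·17 into factor pairs; take k = 12
k = 12: N1·N3 = 216 = 12·18, N2·N4 = 204 = 17·12
achieved = 12·18/(17·12) = 18/17; |achieved − target| = 0 ≤ 9/850 ✓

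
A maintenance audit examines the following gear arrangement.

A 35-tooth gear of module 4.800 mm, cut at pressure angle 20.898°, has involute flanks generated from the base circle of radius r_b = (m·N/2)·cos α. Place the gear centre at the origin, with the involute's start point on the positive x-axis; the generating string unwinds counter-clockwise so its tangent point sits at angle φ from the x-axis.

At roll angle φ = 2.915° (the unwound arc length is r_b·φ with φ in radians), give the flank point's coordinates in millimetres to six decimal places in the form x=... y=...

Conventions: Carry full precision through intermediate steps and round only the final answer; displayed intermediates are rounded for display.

recognized (one wheel, involute flank): single-mesh tooth geometry, m = 4.800, N = 35
pitch radius r_p = m·N/2 = 4.800·35/2 = 84.000000
base radius r_b = r_p·cos α = 84.000000·cos 20.898° = 78.474222
roll angle φ = 2.915° = 0.05087635 rad
x = r_b·(cos φ + φ·sin φ) = 78.575718
y = r_b·(sin φ − φ·cos φ) = 0.003444

x=78.575718 y=0.003444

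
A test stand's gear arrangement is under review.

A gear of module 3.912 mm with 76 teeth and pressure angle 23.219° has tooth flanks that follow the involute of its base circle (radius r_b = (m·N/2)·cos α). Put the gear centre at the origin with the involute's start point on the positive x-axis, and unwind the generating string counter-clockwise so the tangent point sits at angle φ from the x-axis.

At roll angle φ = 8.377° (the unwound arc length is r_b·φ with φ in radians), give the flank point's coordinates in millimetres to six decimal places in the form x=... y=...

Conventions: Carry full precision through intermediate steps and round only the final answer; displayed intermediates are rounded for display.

x=138.067927 y=0.142019

topology: single-mesh involute geometry — m = 3.912, N = 76
pitch radius r_p = m·N/2 = 3.912·76/2 = 148.656000
base radius r_b = r_p·cos α = 148.656000·cos 23.219° = 136.615556
roll angle φ = 8.377° = 0.14620623 rad
x = r_b·(cos φ + φ·sin φ) = 138.067927
y = r_b·(sin φ − φ·cos φ) = 0.142019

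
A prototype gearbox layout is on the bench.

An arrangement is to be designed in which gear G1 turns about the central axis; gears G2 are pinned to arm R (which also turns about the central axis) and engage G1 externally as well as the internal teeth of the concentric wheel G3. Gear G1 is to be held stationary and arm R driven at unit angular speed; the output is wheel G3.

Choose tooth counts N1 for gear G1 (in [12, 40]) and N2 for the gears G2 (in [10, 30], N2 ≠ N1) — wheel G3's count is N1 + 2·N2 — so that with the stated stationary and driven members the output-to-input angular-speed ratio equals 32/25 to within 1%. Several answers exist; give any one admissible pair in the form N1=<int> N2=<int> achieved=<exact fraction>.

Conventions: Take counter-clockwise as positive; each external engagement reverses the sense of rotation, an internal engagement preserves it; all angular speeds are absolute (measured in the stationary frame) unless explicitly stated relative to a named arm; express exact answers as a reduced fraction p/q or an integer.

N1=14 N2=18 achieved=32/25

class = planetary set [ratio 32/25 wanted; Willis about the carrier]
Willis with ω_sun = 0: ω_ring/ω_arm = (N1+N3)/N3; set equal to 32/25  ⇒  N3/N1 = 1/(32/25 − 1) = 25/7
N3 = N1 + 2·N2  ⇒  N2/N1 = (N3/N1 − 1)/2 = (25/7 − 1)/2 = 9/7
smallest multiple with N1 ≥ 12 and N2 ≥ 10: k = 2  ⇒  N1 = 2·7 = 14, N2 = 2·9 = 18 (N1 ≤ 40, N2 ≤ 30, N2 ≠ N1 ✓), N3 = 14 + 2·18 = 50
check: (N1+N3)/N3 with N1 = 14, N3 = 50 gives 32/25; |achieved − target| = 0 ≤ 8/625 ✓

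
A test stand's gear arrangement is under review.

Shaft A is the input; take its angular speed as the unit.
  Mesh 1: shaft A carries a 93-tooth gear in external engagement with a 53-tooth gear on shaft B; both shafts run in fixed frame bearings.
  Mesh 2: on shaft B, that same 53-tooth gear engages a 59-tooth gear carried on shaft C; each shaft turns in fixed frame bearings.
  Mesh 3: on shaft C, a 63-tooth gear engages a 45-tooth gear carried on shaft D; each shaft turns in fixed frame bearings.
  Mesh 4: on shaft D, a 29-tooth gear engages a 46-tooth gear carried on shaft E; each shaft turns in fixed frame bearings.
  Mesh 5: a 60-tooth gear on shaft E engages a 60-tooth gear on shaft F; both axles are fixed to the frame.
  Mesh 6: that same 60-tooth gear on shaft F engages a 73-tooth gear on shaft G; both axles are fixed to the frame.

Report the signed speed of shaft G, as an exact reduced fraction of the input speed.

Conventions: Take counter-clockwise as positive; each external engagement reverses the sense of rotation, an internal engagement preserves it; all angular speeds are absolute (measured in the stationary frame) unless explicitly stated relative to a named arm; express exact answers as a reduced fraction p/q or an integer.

6-mesh fixed-axis compound train (all bearings frame-fixed)
mesh 1 [93T→53T]: |ω|/ω_in = 1×93/53 = 93/53, sense flips to −
mesh 2 [53T→59T]: |ω|/ω_in = (93/53)×53/59 = 93/59, sense flips to +
mesh 3 [63T→45T]: |ω|/ω_in = (93/59)×63/45 = 651/295, sense flips to −
mesh 4 [29T→46T]: |ω|/ω_in = (651/295)×29/46 = 18879/13570, sense flips to +
mesh 5 [60T→60T]: |ω|/ω_in = (18879/13570)×60/60 = 18879/13570, sense flips to −
mesh 6 [60T→73T]: |ω|/ω_in = (18879/13570)×60/73 = 113274/99061, sense flips to +
signed output speed (× input speed) = 113274/99061

113274/99061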